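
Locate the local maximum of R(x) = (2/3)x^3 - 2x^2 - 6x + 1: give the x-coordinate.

Critical points: R'(x) = 2x^2 - 4x - 6 vanishes at x = -1, 3.
Since R''(x) = 4x - 4, we get R''(-1) = -8 < 0 ⇒ local maximum; R''(3) = 8 > 0 ⇒ local minimum.
Thus R has its local maximum at x = -1, with value 13/3.

-1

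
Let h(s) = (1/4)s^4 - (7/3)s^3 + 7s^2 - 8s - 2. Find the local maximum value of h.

-14/3

h'(s) = s^3 - 7s^2 + 14s - 8. Setting h'(s) = 0 gives s ∈ {1, 2, 4}.
Since h''(s) = 3s^2 - 14s + 14, we get h''(1) = 3 > 0 ⇒ local minimum; h''(2) = -2 < 0 ⇒ local maximum; h''(4) = 6 > 0 ⇒ local minimum.
The local maximum is h(2) = -14/3.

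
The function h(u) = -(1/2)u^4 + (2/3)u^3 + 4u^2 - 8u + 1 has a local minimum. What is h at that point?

h'(u) = -2u^3 + 2u^2 + 8u - 8 = 0 at u = -2, 1, 2.
h''(u) = -6u^2 + 4u + 8. h''(-2) = -24 < 0 ⇒ local maximum; h''(1) = 6 > 0 ⇒ local minimum; h''(2) = -8 < 0 ⇒ local maximum.
So the local minimum value is h(1) = -17/6.

-17/6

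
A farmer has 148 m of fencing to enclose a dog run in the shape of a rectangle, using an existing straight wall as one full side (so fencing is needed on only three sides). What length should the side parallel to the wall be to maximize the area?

Let the sides perpendicular to the wall have length x and the parallel side y, so 2x + y = 148 and the area is A = xy = x(148 − 2x).
A'(x) = 148 − 4x = 0 gives x = 37, and A''(x) = −4 < 0 confirms a maximum.
Then y = 148 − 2·37 = 74 and A = 2738.

74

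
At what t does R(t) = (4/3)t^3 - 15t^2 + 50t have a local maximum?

5/2

R'(t) = 4t^2 - 30t + 50 = 0 at t = 5/2, 5.
Second-derivative test with R''(t) = 8t - 30: R''(5/2) = -10 < 0 ⇒ local maximum; R''(5) = 10 > 0 ⇒ local minimum.
So the local maximum value is R(5/2) = 625/12.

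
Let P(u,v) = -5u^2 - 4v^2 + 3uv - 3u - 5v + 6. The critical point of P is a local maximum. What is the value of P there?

632/71

∂P/∂u = -10u + 3v - 3 = 0 and ∂P/∂v = 3u - 8v - 5 = 0, so (u, v) = (-39/71, -59/71).
The Hessian has P_{uu} = -10, P_{vv} = -8, P_{uv} = 3, giving D = 71 > 0 with P_{uu} < 0, so the point is a local maximum.
P(-39/71, -59/71) = 632/71.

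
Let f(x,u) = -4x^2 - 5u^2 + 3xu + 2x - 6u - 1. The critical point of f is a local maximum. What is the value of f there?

57/71

∂f/∂x = -8x + 3u + 2 = 0 and ∂f/∂u = 3x - 10u - 6 = 0, so (x, u) = (2/71, -42/71).
The Hessian has f_{xx} = -8, f_{uu} = -10, f_{xu} = 3, giving D = 71 > 0 with f_{xx} < 0, so the point is a local maximum.
f(2/71, -42/71) = 57/71.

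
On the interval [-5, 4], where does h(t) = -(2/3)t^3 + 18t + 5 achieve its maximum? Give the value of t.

3

The derivative is -2t^2 + 18, which vanishes at t = -3 and t = 3.
Compare values at every candidate in [-5, 4]: h(-5) = -5/3; h(-3) = -31; h(3) = 41; h(4) = 103/3.
Hence the absolute maximum is 41 at t = 3.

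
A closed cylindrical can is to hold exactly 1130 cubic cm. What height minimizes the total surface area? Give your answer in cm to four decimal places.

With radius r and height h, πr²h = 1130 so h = 1130/(πr²), and S(r) = 2πr² + 2πrh = 2πr² + 2·1130/r.
S'(r) = 4πr − 2·1130/r² = 0 ⇒ r³ = 1130/(2π), so r ≈ 5.6446 and h = 2r ≈ 11.2892.
S''(r) = 4π + 4·1130/r³ > 0, so this is the minimum; S ≈ 600.5744.

11.2892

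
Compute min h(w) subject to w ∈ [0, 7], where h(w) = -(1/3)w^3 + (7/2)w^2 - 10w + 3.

-59/6

h'(w) = -w^2 + 7w - 10, which vanishes at w = 2 and w = 5.
Evaluating at the critical points and endpoints: h(0) = 3,  h(2) = -17/3,  h(5) = -7/6,  h(7) = -59/6.
The minimum over the interval is -59/6, attained at w = 7.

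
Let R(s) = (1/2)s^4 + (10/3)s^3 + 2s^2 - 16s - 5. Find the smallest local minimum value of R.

Critical points: R'(s) = 2s^3 + 10s^2 + 4s - 16 vanishes at s = -4, -2, 1.
Since R''(s) = 6s^2 + 20s + 4, we get R''(-4) = 20 > 0 ⇒ local minimum; R''(-2) = -12 < 0 ⇒ local maximum; R''(1) = 30 > 0 ⇒ local minimum.
Thus R has its smallest local minimum at s = 1, with value -91/6.

-91/6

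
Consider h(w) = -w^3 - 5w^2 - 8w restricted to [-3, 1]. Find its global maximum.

Differentiating, h'(w) = -3w^2 - 10w - 8; which vanishes at w = -2 and w = -4/3.
Compare values at every candidate in [-3, 1]: h(-3) = 6, h(-2) = 4, h(-4/3) = 112/27, h(1) = -14.
Hence the absolute maximum is 6 at w = -3.

6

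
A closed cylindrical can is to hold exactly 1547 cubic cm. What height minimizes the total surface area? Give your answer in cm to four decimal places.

With radius r and height h, πr²h = 1547 so h = 1547/(πr²), and S(r) = 2πr² + 2πrh = 2πr² + 2·1547/r.
S'(r) = 4πr − 2·1547/r² = 0 ⇒ r³ = 1547/(2π), so r ≈ 6.2676 and h = 2r ≈ 12.5353.
S''(r) = 4π + 4·1547/r³ > 0, so this is the minimum; S ≈ 740.4711.

12.5353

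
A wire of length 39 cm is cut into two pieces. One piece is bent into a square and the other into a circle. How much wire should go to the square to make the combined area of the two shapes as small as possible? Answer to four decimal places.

21.8439

Let x be the length used for the square. Square side x/4; circle radius (39−x)/(2π).
A(x) = (x/4)² + π·((39−x)/(2π))² = x²/16 + (39−x)²/(4π) for 0 ≤ x ≤ 39. A'(x) = x/8 − (39−x)/(2π) = 0 gives x = 4·39/(π+4) ≈ 21.8439.
A'' = 1/8 + 1/(2π) > 0, so this gives the minimum combined area; x ≈ 21.8439 cm to the square.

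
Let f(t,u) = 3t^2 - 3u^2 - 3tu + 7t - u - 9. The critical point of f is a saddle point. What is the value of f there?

-38/3

∂f/∂t = 6t - 3u + 7 = 0 and ∂f/∂u = -3t - 6u - 1 = 0, so (t, u) = (-1, 1/3).
The Hessian has f_{tt} = 6, f_{uu} = -6, f_{tu} = -3, giving D = -45 < 0, so the point is a saddle point.
f(-1, 1/3) = -38/3.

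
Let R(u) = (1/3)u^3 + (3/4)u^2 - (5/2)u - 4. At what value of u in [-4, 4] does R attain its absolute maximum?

4

The derivative is u^2 + (3/2)u - 5/2, which vanishes at u = -5/2 and u = 1.
Compare values at every candidate in [-4, 4]: R(-4) = -10/3; R(-5/2) = 83/48; R(1) = -65/12; R(4) = 58/3.
Hence the absolute maximum is 58/3 at u = 4.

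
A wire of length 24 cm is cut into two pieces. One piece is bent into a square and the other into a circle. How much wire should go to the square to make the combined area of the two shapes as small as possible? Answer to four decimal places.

Let x be the length used for the square. Square side x/4; circle radius (24−x)/(2π).
A(x) = (x/4)² + π·((24−x)/(2π))² = x²/16 + (24−x)²/(4π) for 0 ≤ x ≤ 24. A'(x) = x/8 − (24−x)/(2π) = 0 gives x = 4·24/(π+4) ≈ 13.4424.
A'' = 1/8 + 1/(2π) > 0, so this gives the minimum combined area; x ≈ 13.4424 cm to the square.

13.4424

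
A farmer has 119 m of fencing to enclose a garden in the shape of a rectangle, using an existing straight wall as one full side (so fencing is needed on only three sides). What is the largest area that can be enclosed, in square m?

Let the sides perpendicular to the wall have length x and the parallel side y, so 2x + y = 119 and the area is A = xy = x(119 − 2x).
A'(x) = 119 − 4x = 0 gives x = 119/4, and A''(x) = −4 < 0 confirms a maximum.
Then y = 119 − 2·119/4 = 119/2 and A = 14161/8.

14161/8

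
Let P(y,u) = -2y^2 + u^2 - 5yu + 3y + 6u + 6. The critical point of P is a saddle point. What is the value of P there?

75/11

∂P/∂y = -4y - 5u + 3 = 0 and ∂P/∂u = -5y + 2u + 6 = 0, so (y, u) = (12/11, -3/11).
The Hessian has P_{yy} = -4, P_{uu} = 2, P_{yu} = -5, giving D = -33 < 0, so the point is a saddle point.
P(12/11, -3/11) = 75/11.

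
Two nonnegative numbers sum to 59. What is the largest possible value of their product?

3481/4

With x + y = 59, the product is P(x) = x(59 − x).
P'(x) = 59 − 2x = 0 gives x = 59/2; P'' = −2 < 0, so this is the maximum.
P = 59/2·59/2 = 3481/4.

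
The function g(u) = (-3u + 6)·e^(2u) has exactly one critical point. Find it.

By the product rule, g'(u) = (-6u + 9)·e^(2u). Since e^(2u) > 0, the only critical point is u = 3/2.
g''(3/2) has the same sign as -6 < 0, so this is a local maximum.
g(3/2) = (3/2)·e^(3) ≈ 30.1283.

3/2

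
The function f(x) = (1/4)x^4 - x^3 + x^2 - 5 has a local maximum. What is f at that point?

-19/4

Critical points: f'(x) = x^3 - 3x^2 + 2x vanishes at x = 0, 1, 2.
Since f''(x) = 3x^2 - 6x + 2, we get f''(0) = 2 > 0 ⇒ local minimum; f''(1) = -1 < 0 ⇒ local maximum; f''(2) = 2 > 0 ⇒ local minimum.
Thus f has its local maximum at x = 1, with value -19/4.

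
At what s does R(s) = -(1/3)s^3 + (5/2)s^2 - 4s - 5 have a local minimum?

1

Critical points: R'(s) = -s^2 + 5s - 4 vanishes at s = 1, 4.
Second-derivative test with R''(s) = -2s + 5: R''(1) = 3 > 0 ⇒ local minimum; R''(4) = -3 < 0 ⇒ local maximum.
Thus R has its local minimum at s = 1, with value -41/6.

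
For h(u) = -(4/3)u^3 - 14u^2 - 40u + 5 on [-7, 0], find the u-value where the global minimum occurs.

The derivative is -4u^2 - 28u - 40, which vanishes at u = -5 and u = -2.
Compare values at every candidate in [-7, 0]: h(-7) = 169/3, h(-5) = 65/3, h(-2) = 119/3, h(0) = 5.
So the minimum is h(0) = 5.

0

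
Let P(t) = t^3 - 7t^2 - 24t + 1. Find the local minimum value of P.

P'(t) = 3t^2 - 14t - 24 = 0 at t = -4/3, 6.
Since P''(t) = 6t - 14, we get P''(-4/3) = -22 < 0 ⇒ local maximum; P''(6) = 22 > 0 ⇒ local minimum.
Thus P has its local minimum at t = 6, with value -179.

-179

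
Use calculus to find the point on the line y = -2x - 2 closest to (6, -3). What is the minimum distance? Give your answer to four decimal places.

4.9193

Minimize D(x)^2 = (x - 6)^2 + (-2x + 1)^2.
d/dx[D^2] = 2(x - 6) + 2·(-2)·(-2x + 1) = 0 ⇒ x = 8/5.
Then y = -26/5 and the distance is √(121/5) ≈ 4.9193.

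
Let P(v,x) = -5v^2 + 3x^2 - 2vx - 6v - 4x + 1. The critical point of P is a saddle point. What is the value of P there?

∂P/∂v = -10v - 2x - 6 = 0 and ∂P/∂x = -2v + 6x - 4 = 0, so (v, x) = (-11/16, 7/16).
The Hessian has P_{vv} = -10, P_{xx} = 6, P_{vx} = -2, giving D = -64 < 0, so the point is a saddle point.
P(-11/16, 7/16) = 35/16.

35/16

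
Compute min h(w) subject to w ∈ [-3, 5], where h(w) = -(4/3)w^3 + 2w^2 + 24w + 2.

-82/3

h'(w) = -4w^2 + 4w + 24, which vanishes at w = -2 and w = 3.
Compare values at every candidate in [-3, 5]: h(-3) = -16, h(-2) = -82/3, h(3) = 56, h(5) = 16/3.
So the minimum is h(-2) = -82/3.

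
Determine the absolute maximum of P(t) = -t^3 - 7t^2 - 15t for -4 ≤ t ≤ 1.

The derivative is -3t^2 - 14t - 15, which vanishes at t = -3 and t = -5/3.
Evaluating at the critical points and endpoints: P(-4) = 12,  P(-3) = 9,  P(-5/3) = 275/27,  P(1) = -23.
Hence the absolute maximum is 12 at t = -4.

12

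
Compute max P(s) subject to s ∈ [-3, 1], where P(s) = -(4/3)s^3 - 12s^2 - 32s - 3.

71/3

Differentiating, P'(s) = -4s^2 - 24s - 32; whose only zero in [-3, 1] is s = -2.
Compare values at every candidate in [-3, 1]: P(-3) = 21; P(-2) = 71/3; P(1) = -145/3.
The maximum over the interval is 71/3, attained at s = -2.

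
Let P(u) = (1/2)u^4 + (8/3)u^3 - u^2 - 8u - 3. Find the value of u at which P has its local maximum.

P'(u) = 2u^3 + 8u^2 - 2u - 8. Setting P'(u) = 0 gives u ∈ {-4, -1, 1}.
P''(u) = 6u^2 + 16u - 2. P''(-4) = 30 > 0 ⇒ local minimum; P''(-1) = -12 < 0 ⇒ local maximum; P''(1) = 20 > 0 ⇒ local minimum.
So the local maximum value is P(-1) = 11/6.

-1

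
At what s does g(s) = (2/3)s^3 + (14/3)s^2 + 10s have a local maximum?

-3

g'(s) = 2s^2 + (28/3)s + 10. Setting g'(s) = 0 gives s ∈ {-3, -5/3}.
Since g''(s) = 4s + 28/3, we get g''(-3) = -8/3 < 0 ⇒ local maximum; g''(-5/3) = 8/3 > 0 ⇒ local minimum.
The local maximum is g(-3) = -6.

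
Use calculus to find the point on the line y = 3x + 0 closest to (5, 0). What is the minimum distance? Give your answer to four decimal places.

4.7434

Minimize D(x)^2 = (x - 5)^2 + (3x)^2.
d/dx[D^2] = 2(x - 5) + 2·3·(3x) = 0 ⇒ x = 1/2.
Then y = 3/2 and the distance is √(45/2) ≈ 4.7434.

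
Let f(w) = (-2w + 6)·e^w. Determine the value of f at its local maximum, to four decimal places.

14.7781

By the product rule, f'(w) = (-2w + 4)·e^w. Since e^w > 0, the only critical point is w = 2.
f''(2) has the same sign as -2 < 0, so this is a local maximum.
f(2) = (2)·e^(2) ≈ 14.7781.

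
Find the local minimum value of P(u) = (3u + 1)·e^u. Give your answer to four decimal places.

-0.7908

P'(u) = 3·e^u + (3u + 1)·1·e^u = (3u + 4)·e^u. Since e^u > 0, the only critical point is u = -4/3.
P''(-4/3) has the same sign as 3 > 0, so this is a local minimum.
P(-4/3) = (-3)·e^(-4/3) ≈ -0.7908.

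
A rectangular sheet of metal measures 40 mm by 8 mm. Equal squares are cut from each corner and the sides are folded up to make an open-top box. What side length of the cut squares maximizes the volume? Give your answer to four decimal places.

With cut size x, the volume is V(x) = x(40 − 2x)(8 − 2x) for 0 < x < 4.
V'(x) = 12x^2 − 192x + 320. Setting V'(x) = 0 gives x ≈ 1.8899 (the root in (0, 4)).
V''(x) = 24x − 192 is negative there, so this is the maximum; V ≈ 288.8835.

1.8899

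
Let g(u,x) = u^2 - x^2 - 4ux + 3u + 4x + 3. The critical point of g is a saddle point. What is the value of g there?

∂g/∂u = 2u - 4x + 3 = 0 and ∂g/∂x = -4u - 2x + 4 = 0, so (u, x) = (1/2, 1).
The Hessian has g_{uu} = 2, g_{xx} = -2, g_{ux} = -4, giving D = -20 < 0, so the point is a saddle point.
g(1/2, 1) = 23/4.

23/4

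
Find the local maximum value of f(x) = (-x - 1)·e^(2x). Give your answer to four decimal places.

By the product rule, f'(x) = (-2x - 3)·e^(2x). Since e^(2x) > 0, the only critical point is x = -3/2.
f''(-3/2) has the same sign as -2 < 0, so this is a local maximum.
f(-3/2) = (1/2)·e^(-3) ≈ 0.0249.

0.0249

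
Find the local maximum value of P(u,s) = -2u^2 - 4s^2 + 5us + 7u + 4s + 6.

∂P/∂u = -4u + 5s + 7 = 0 and ∂P/∂s = 5u - 8s + 4 = 0, so (u, s) = (76/7, 51/7).
The Hessian has P_{uu} = -4, P_{ss} = -8, P_{us} = 5, giving D = 7 > 0 with P_{uu} < 0, so the point is a local maximum.
P(76/7, 51/7) = 410/7.

410/7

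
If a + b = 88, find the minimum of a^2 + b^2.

With a + b = 88, a^2 + b^2 = a^2 + (88 − a)^2.
The derivative 2a − 2(88 − a) = 4a − 176 vanishes at a = 44; second derivative 4 > 0, a minimum.
The minimum is 2·(44)^2 = 3872.

3872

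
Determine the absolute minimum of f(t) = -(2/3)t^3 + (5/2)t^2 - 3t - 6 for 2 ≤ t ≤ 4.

f'(t) = -2t^2 + 5t - 3, which has no zeros in [2, 4].
Candidates: f(2) = -22/3; f(4) = -62/3.
Hence the absolute minimum is -62/3 at t = 4.

-62/3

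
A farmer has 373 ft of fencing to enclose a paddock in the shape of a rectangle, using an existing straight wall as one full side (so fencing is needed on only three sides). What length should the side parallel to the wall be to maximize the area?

Let the sides perpendicular to the wall have length x and the parallel side y, so 2x + y = 373 and the area is A = xy = x(373 − 2x).
A'(x) = 373 − 4x = 0 gives x = 373/4, and A''(x) = −4 < 0 confirms a maximum.
Then y = 373 − 2·373/4 = 373/2 and A = 139129/8.

373/2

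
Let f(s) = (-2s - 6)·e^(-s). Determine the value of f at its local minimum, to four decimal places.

f'(s) = (-2)·e^(-s) + (-2s - 6)·(-1)·e^(-s) = (2s + 4)·e^(-s). Since e^(-s) > 0, the only critical point is s = -2.
f''(-2) has the same sign as 2 > 0, so this is a local minimum.
f(-2) = (-2)·e^(2) ≈ -14.7781.

-14.7781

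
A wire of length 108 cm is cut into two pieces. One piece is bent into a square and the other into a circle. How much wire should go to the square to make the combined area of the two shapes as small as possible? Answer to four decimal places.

Let x be the length used for the square. Square side x/4; circle radius (108−x)/(2π).
A(x) = (x/4)² + π·((108−x)/(2π))² = x²/16 + (108−x)²/(4π) for 0 ≤ x ≤ 108. A'(x) = x/8 − (108−x)/(2π) = 0 gives x = 4·108/(π+4) ≈ 60.4907.
A'' = 1/8 + 1/(2π) > 0, so this gives the minimum combined area; x ≈ 60.4907 cm to the square.

60.4907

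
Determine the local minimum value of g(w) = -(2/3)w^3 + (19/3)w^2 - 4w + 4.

271/81

g'(w) = -2w^2 + (38/3)w - 4 = 0 at w = 1/3, 6.
g''(w) = -4w + 38/3. g''(1/3) = 34/3 > 0 ⇒ local minimum; g''(6) = -34/3 < 0 ⇒ local maximum.
Thus g has its local minimum at w = 1/3, with value 271/81.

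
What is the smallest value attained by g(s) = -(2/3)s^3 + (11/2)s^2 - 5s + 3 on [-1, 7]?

43/24

g'(s) = -2s^2 + 11s - 5, which vanishes at s = 1/2 and s = 5.
Evaluating at the critical points and endpoints: g(-1) = 85/6; g(1/2) = 43/24; g(5) = 193/6; g(7) = 53/6.
The minimum over the interval is 43/24, attained at s = 1/2.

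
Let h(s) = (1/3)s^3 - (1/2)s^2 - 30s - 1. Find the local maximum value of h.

569/6

h'(s) = s^2 - s - 30 = 0 at s = -5, 6.
h''(s) = 2s - 1. h''(-5) = -11 < 0 ⇒ local maximum; h''(6) = 11 > 0 ⇒ local minimum.
So the local maximum value is h(-5) = 569/6.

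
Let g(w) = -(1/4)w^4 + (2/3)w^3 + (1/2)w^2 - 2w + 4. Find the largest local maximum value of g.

Critical points: g'(w) = -w^3 + 2w^2 + w - 2 vanishes at w = -1, 1, 2.
g''(w) = -3w^2 + 4w + 1. g''(-1) = -6 < 0 ⇒ local maximum; g''(1) = 2 > 0 ⇒ local minimum; g''(2) = -3 < 0 ⇒ local maximum.
The largest local maximum is g(-1) = 67/12.

67/12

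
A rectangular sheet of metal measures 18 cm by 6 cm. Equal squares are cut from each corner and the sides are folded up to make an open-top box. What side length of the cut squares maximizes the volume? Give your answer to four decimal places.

1.3542

With cut size x, the volume is V(x) = x(18 − 2x)(6 − 2x) for 0 < x < 3.
V'(x) = 12x^2 − 96x + 108. Setting V'(x) = 0 gives x ≈ 1.3542 (the root in (0, 3)).
V''(x) = 24x − 96 is negative there, so this is the maximum; V ≈ 68.1621.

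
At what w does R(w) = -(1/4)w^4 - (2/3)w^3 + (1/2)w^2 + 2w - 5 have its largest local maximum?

1

Critical points: R'(w) = -w^3 - 2w^2 + w + 2 vanishes at w = -2, -1, 1.
R''(w) = -3w^2 - 4w + 1. R''(-2) = -3 < 0 ⇒ local maximum; R''(-1) = 2 > 0 ⇒ local minimum; R''(1) = -6 < 0 ⇒ local maximum.
The largest local maximum is R(1) = -41/12.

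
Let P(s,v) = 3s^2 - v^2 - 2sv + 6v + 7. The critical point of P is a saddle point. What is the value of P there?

∂P/∂s = 6s - 2v = 0 and ∂P/∂v = -2s - 2v + 6 = 0, so (s, v) = (3/4, 9/4).
The Hessian has P_{ss} = 6, P_{vv} = -2, P_{sv} = -2, giving D = -16 < 0, so the point is a saddle point.
P(3/4, 9/4) = 55/4.

55/4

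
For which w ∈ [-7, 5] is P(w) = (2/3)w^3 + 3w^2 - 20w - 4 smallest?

2

P'(w) = 2w^2 + 6w - 20, which vanishes at w = -5 and w = 2.
Compare values at every candidate in [-7, 5]: P(-7) = 163/3, P(-5) = 263/3, P(2) = -80/3, P(5) = 163/3.
Hence the absolute minimum is -80/3 at w = 2.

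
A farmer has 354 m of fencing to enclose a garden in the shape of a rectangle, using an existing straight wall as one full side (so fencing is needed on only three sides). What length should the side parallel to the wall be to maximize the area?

Let the sides perpendicular to the wall have length x and the parallel side y, so 2x + y = 354 and the area is A = xy = x(354 − 2x).
A'(x) = 354 − 4x = 0 gives x = 177/2, and A''(x) = −4 < 0 confirms a maximum.
Then y = 354 − 2·177/2 = 177 and A = 31329/2.

177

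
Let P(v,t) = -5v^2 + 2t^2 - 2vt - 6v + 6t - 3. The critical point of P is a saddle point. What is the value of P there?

∂P/∂v = -10v - 2t - 6 = 0 and ∂P/∂t = -2v + 4t + 6 = 0, so (v, t) = (-3/11, -18/11).
The Hessian has P_{vv} = -10, P_{tt} = 4, P_{vt} = -2, giving D = -44 < 0, so the point is a saddle point.
P(-3/11, -18/11) = -78/11.

-78/11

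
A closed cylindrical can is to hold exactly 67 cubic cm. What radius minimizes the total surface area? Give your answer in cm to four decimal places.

2.2011

With radius r and height h, πr²h = 67 so h = 67/(πr²), and S(r) = 2πr² + 2πrh = 2πr² + 2·67/r.
S'(r) = 4πr − 2·67/r² = 0 ⇒ r³ = 67/(2π), so r ≈ 2.2011 and h = 2r ≈ 4.4021.
S''(r) = 4π + 4·67/r³ > 0, so this is the minimum; S ≈ 91.3197.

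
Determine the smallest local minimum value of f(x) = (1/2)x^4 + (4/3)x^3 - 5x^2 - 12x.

f'(x) = 2x^3 + 4x^2 - 10x - 12 = 0 at x = -3, -1, 2.
Second-derivative test with f''(x) = 6x^2 + 8x - 10: f''(-3) = 20 > 0 ⇒ local minimum; f''(-1) = -12 < 0 ⇒ local maximum; f''(2) = 30 > 0 ⇒ local minimum.
The smallest local minimum is f(2) = -76/3.

-76/3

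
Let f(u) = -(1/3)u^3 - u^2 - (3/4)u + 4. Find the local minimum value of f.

Critical points: f'(u) = -u^2 - 2u - 3/4 vanishes at u = -3/2, -1/2.
Since f''(u) = -2u - 2, we get f''(-3/2) = 1 > 0 ⇒ local minimum; f''(-1/2) = -1 < 0 ⇒ local maximum.
Thus f has its local minimum at u = -3/2, with value 4.

4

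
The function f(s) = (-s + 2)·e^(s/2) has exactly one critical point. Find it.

0

By the product rule, f'(s) = (-(1/2)s)·e^(s/2). Since e^(s/2) > 0, the only critical point is s = 0.
f''(0) has the same sign as -1/2 < 0, so this is a local maximum.
f(0) = (2)·e^(0) ≈ 2.0000.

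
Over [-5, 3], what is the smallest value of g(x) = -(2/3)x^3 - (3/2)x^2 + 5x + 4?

-25/2

The derivative is -2x^2 - 3x + 5, which vanishes at x = -5/2 and x = 1.
Compare values at every candidate in [-5, 3]: g(-5) = 149/6,  g(-5/2) = -179/24,  g(1) = 41/6,  g(3) = -25/2.
Hence the absolute minimum is -25/2 at x = 3.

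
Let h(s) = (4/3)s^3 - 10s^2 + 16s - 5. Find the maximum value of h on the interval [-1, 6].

The derivative is 4s^2 - 20s + 16, which vanishes at s = 1 and s = 4.
Compare values at every candidate in [-1, 6]: h(-1) = -97/3; h(1) = 7/3; h(4) = -47/3; h(6) = 19.
The maximum over the interval is 19, attained at s = 6.

19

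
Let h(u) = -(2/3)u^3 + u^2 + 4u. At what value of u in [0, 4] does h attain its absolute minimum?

4

h'(u) = -2u^2 + 2u + 4, whose only zero in [0, 4] is u = 2.
Evaluating at the critical points and endpoints: h(0) = 0; h(2) = 20/3; h(4) = -32/3.
Hence the absolute minimum is -32/3 at u = 4.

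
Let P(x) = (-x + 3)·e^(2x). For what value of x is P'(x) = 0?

By the product rule, P'(x) = (-2x + 5)·e^(2x). Since e^(2x) > 0, the only critical point is x = 5/2.
P''(5/2) has the same sign as -2 < 0, so this is a local maximum.
P(5/2) = (1/2)·e^(5) ≈ 74.2066.

5/2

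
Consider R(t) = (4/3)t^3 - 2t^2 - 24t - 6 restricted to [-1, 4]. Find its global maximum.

R'(t) = 4t^2 - 4t - 24, whose only zero in [-1, 4] is t = 3.
Compare values at every candidate in [-1, 4]: R(-1) = 44/3; R(3) = -60; R(4) = -146/3.
The maximum over the interval is 44/3, attained at t = -1.

44/3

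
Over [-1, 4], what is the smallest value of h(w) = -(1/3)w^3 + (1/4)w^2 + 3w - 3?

The derivative is -w^2 + (1/2)w + 3, whose only zero in [-1, 4] is w = 2.
Candidates: h(-1) = -65/12; h(2) = 4/3; h(4) = -25/3.
Hence the absolute minimum is -25/3 at w = 4.

-25/3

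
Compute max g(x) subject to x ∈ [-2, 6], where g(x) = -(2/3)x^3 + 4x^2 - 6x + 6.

118/3

The derivative is -2x^2 + 8x - 6, which vanishes at x = 1 and x = 3.
Evaluating at the critical points and endpoints: g(-2) = 118/3; g(1) = 10/3; g(3) = 6; g(6) = -30.
The maximum over the interval is 118/3, attained at x = -2.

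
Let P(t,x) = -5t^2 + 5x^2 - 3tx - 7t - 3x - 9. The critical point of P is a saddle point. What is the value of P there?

-718/109

∂P/∂t = -10t - 3x - 7 = 0 and ∂P/∂x = -3t + 10x - 3 = 0, so (t, x) = (-79/109, 9/109).
The Hessian has P_{tt} = -10, P_{xx} = 10, P_{tx} = -3, giving D = -109 < 0, so the point is a saddle point.
P(-79/109, 9/109) = -718/109.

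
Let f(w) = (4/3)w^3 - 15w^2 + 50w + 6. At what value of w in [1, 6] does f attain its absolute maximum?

5/2

f'(w) = 4w^2 - 30w + 50, which vanishes at w = 5/2 and w = 5.
Compare values at every candidate in [1, 6]: f(1) = 127/3, f(5/2) = 697/12, f(5) = 143/3, f(6) = 54.
Hence the absolute maximum is 697/12 at w = 5/2.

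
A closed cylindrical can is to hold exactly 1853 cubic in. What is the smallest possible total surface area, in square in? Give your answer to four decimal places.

With radius r and height h, πr²h = 1853 so h = 1853/(πr²), and S(r) = 2πr² + 2πrh = 2πr² + 2·1853/r.
S'(r) = 4πr − 2·1853/r² = 0 ⇒ r³ = 1853/(2π), so r ≈ 6.6563 and h = 2r ≈ 13.3126.
S''(r) = 4π + 4·1853/r³ > 0, so this is the minimum; S ≈ 835.1507.

835.1507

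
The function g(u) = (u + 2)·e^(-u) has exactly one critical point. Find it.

By the product rule, g'(u) = (-u - 1)·e^(-u). Since e^(-u) > 0, the only critical point is u = -1.
g''(-1) has the same sign as -1 < 0, so this is a local maximum.
g(-1) = (1)·e^(1) ≈ 2.7183.

-1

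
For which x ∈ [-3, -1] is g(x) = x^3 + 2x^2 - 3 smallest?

-3

g'(x) = 3x^2 + 4x, whose only zero in [-3, -1] is x = -4/3.
Evaluating at the critical points and endpoints: g(-3) = -12, g(-4/3) = -49/27, g(-1) = -2.
Hence the absolute minimum is -12 at x = -3.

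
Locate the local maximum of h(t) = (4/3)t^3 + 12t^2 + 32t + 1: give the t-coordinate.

-4

h'(t) = 4t^2 + 24t + 32 = 0 at t = -4, -2.
Second-derivative test with h''(t) = 8t + 24: h''(-4) = -8 < 0 ⇒ local maximum; h''(-2) = 8 > 0 ⇒ local minimum.
Thus h has its local maximum at t = -4, with value -61/3.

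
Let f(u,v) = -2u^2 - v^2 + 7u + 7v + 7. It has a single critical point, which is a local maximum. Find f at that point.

203/8

∂f/∂u = -4u + 7 = 0 and ∂f/∂v = -2v + 7 = 0, so (u, v) = (7/4, 7/2).
The Hessian has f_{uu} = -4, f_{vv} = -2, f_{uv} = 0, giving D = 8 > 0 with f_{uu} < 0, so the point is a local maximum.
f(7/4, 7/2) = 203/8.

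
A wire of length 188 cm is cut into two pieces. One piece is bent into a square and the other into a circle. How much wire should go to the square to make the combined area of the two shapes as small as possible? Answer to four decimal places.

105.2986

Let x be the length used for the square. Square side x/4; circle radius (188−x)/(2π).
A(x) = (x/4)² + π·((188−x)/(2π))² = x²/16 + (188−x)²/(4π) for 0 ≤ x ≤ 188. A'(x) = x/8 − (188−x)/(2π) = 0 gives x = 4·188/(π+4) ≈ 105.2986.
A'' = 1/8 + 1/(2π) > 0, so this gives the minimum combined area; x ≈ 105.2986 cm to the square.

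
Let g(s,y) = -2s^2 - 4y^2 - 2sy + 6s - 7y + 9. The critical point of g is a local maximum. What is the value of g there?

∂g/∂s = -4s - 2y + 6 = 0 and ∂g/∂y = -2s - 8y - 7 = 0, so (s, y) = (31/14, -10/7).
The Hessian has g_{ss} = -4, g_{yy} = -8, g_{sy} = -2, giving D = 28 > 0 with g_{ss} < 0, so the point is a local maximum.
g(31/14, -10/7) = 289/14.

289/14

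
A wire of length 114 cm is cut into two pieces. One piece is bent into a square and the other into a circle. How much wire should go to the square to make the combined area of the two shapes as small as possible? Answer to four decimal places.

63.8513

Let x be the length used for the square. Square side x/4; circle radius (114−x)/(2π).
A(x) = (x/4)² + π·((114−x)/(2π))² = x²/16 + (114−x)²/(4π) for 0 ≤ x ≤ 114. A'(x) = x/8 − (114−x)/(2π) = 0 gives x = 4·114/(π+4) ≈ 63.8513.
A'' = 1/8 + 1/(2π) > 0, so this gives the minimum combined area; x ≈ 63.8513 cm to the square.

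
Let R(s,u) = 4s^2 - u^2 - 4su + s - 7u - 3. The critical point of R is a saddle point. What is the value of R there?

∂R/∂s = 8s - 4u + 1 = 0 and ∂R/∂u = -4s - 2u - 7 = 0, so (s, u) = (-15/16, -13/8).
The Hessian has R_{ss} = 8, R_{uu} = -2, R_{su} = -4, giving D = -32 < 0, so the point is a saddle point.
R(-15/16, -13/8) = 71/32.

71/32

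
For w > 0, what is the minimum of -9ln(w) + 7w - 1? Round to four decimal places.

5.7382

R'(w) = -9/w + 7 = 0 gives w = 9/7.
R''(w) = 9/w², which is positive for w > 0, so this is a local minimum.
R(9/7) = -9·ln(9/7) + 9 - 1 ≈ 5.7382.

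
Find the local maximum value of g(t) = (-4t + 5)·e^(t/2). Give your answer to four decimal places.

g'(t) = (-4)·e^(t/2) + (-4t + 5)·(1/2)·e^(t/2) = (-2t - 3/2)·e^(t/2). Since e^(t/2) > 0, the only critical point is t = -3/4.
g''(-3/4) has the same sign as -2 < 0, so this is a local maximum.
g(-3/4) = (8)·e^(-3/8) ≈ 5.4983.

5.4983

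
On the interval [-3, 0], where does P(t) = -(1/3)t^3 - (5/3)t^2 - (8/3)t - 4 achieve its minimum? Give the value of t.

The derivative is -t^2 - (10/3)t - 8/3, which vanishes at t = -2 and t = -4/3.
Evaluating at the critical points and endpoints: P(-3) = -2; P(-2) = -8/3; P(-4/3) = -212/81; P(0) = -4.
The minimum over the interval is -4, attained at t = 0.

0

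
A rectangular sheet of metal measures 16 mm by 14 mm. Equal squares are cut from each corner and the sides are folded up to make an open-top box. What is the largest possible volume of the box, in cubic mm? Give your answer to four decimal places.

With cut size x, the volume is V(x) = x(16 − 2x)(14 − 2x) for 0 < x < 7.
V'(x) = 12x^2 − 120x + 224. Setting V'(x) = 0 gives x ≈ 2.4834 (the root in (0, 7)).
V''(x) = 24x − 120 is negative there, so this is the maximum; V ≈ 247.5083.

247.5083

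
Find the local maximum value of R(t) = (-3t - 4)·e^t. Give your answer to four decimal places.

R'(t) = (-3)·e^t + (-3t - 4)·1·e^t = (-3t - 7)·e^t. Since e^t > 0, the only critical point is t = -7/3.
R''(-7/3) has the same sign as -3 < 0, so this is a local maximum.
R(-7/3) = (3)·e^(-7/3) ≈ 0.2909.

0.2909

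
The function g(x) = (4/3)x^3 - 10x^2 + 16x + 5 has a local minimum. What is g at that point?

Critical points: g'(x) = 4x^2 - 20x + 16 vanishes at x = 1, 4.
Second-derivative test with g''(x) = 8x - 20: g''(1) = -12 < 0 ⇒ local maximum; g''(4) = 12 > 0 ⇒ local minimum.
Thus g has its local minimum at x = 4, with value -17/3.

-17/3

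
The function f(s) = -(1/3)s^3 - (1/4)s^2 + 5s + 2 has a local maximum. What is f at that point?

f'(s) = -s^2 - (1/2)s + 5. Setting f'(s) = 0 gives s ∈ {-5/2, 2}.
Second-derivative test with f''(s) = -2s - 1/2: f''(-5/2) = 9/2 > 0 ⇒ local minimum; f''(2) = -9/2 < 0 ⇒ local maximum.
The local maximum is f(2) = 25/3.

25/3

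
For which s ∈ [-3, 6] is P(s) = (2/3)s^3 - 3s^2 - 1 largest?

6

Differentiating, P'(s) = 2s^2 - 6s; which vanishes at s = 0 and s = 3.
Evaluating at the critical points and endpoints: P(-3) = -46; P(0) = -1; P(3) = -10; P(6) = 35.
So the maximum is P(6) = 35.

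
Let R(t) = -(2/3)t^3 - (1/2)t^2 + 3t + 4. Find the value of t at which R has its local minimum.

Critical points: R'(t) = -2t^2 - t + 3 vanishes at t = -3/2, 1.
Second-derivative test with R''(t) = -4t - 1: R''(-3/2) = 5 > 0 ⇒ local minimum; R''(1) = -5 < 0 ⇒ local maximum.
So the local minimum value is R(-3/2) = 5/8.

-3/2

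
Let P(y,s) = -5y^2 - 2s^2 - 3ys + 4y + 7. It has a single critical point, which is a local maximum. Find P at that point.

∂P/∂y = -10y - 3s + 4 = 0 and ∂P/∂s = -3y - 4s = 0, so (y, s) = (16/31, -12/31).
The Hessian has P_{yy} = -10, P_{ss} = -4, P_{ys} = -3, giving D = 31 > 0 with P_{yy} < 0, so the point is a local maximum.
P(16/31, -12/31) = 249/31.

249/31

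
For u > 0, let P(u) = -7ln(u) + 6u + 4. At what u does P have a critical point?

7/6

P'(u) = -7/u + 6 = 0 gives u = 7/6.
P''(u) = 7/u², which is positive for u > 0, so this is a local minimum.
P(7/6) = -7·ln(7/6) + 7 + 4 ≈ 9.9209.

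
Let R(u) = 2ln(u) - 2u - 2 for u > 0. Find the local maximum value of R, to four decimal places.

-4.0000

R'(u) = 2/u − 2 = 0 gives u = 1.
R''(u) = -2/u², which is negative for u > 0, so this is a local maximum.
R(1) = 2·ln(1) - 2 - 2 ≈ -4.0000.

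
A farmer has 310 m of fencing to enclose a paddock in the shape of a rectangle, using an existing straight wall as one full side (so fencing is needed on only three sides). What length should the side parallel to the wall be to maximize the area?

155

Let the sides perpendicular to the wall have length x and the parallel side y, so 2x + y = 310 and the area is A = xy = x(310 − 2x).
A'(x) = 310 − 4x = 0 gives x = 155/2, and A''(x) = −4 < 0 confirms a maximum.
Then y = 310 − 2·155/2 = 155 and A = 24025/2.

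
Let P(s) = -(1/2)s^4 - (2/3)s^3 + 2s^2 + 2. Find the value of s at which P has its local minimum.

Critical points: P'(s) = -2s^3 - 2s^2 + 4s vanishes at s = -2, 0, 1.
P''(s) = -6s^2 - 4s + 4. P''(-2) = -12 < 0 ⇒ local maximum; P''(0) = 4 > 0 ⇒ local minimum; P''(1) = -6 < 0 ⇒ local maximum.
Thus P has its local minimum at s = 0, with value 2.

0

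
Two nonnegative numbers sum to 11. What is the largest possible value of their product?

121/4

With x + y = 11, the product is P(x) = x(11 − x).
P'(x) = 11 − 2x = 0 gives x = 11/2; P'' = −2 < 0, so this is the maximum.
P = 11/2·11/2 = 121/4.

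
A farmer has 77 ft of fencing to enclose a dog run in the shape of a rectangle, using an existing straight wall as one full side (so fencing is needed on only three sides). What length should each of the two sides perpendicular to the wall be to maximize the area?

77/4

Let the sides perpendicular to the wall have length x and the parallel side y, so 2x + y = 77 and the area is A = xy = x(77 − 2x).
A'(x) = 77 − 4x = 0 gives x = 77/4, and A''(x) = −4 < 0 confirms a maximum.
Then y = 77 − 2·77/4 = 77/2 and A = 5929/8.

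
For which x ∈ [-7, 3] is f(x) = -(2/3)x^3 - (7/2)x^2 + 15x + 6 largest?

3/2

The derivative is -2x^2 - 7x + 15, which vanishes at x = -5 and x = 3/2.
Evaluating at the critical points and endpoints: f(-7) = -251/6,  f(-5) = -439/6,  f(3/2) = 147/8,  f(3) = 3/2.
Hence the absolute maximum is 147/8 at x = 3/2.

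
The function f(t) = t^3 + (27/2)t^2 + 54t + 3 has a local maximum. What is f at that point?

f'(t) = 3t^2 + 27t + 54 = 0 at t = -6, -3.
f''(t) = 6t + 27. f''(-6) = -9 < 0 ⇒ local maximum; f''(-3) = 9 > 0 ⇒ local minimum.
Thus f has its local maximum at t = -6, with value -51.

-51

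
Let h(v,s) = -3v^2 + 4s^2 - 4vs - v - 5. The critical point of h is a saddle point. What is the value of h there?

∂h/∂v = -6v - 4s - 1 = 0 and ∂h/∂s = -4v + 8s = 0, so (v, s) = (-1/8, -1/16).
The Hessian has h_{vv} = -6, h_{ss} = 8, h_{vs} = -4, giving D = -64 < 0, so the point is a saddle point.
h(-1/8, -1/16) = -79/16.

-79/16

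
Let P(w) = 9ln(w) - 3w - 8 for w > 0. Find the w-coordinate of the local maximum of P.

P'(w) = 9/w − 3 = 0 gives w = 3.
P''(w) = -9/w², which is negative for w > 0, so this is a local maximum.
P(3) = 9·ln(3) - 9 - 8 ≈ -7.1125.

3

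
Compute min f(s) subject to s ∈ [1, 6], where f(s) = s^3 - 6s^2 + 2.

-30

The derivative is 3s^2 - 12s, whose only zero in [1, 6] is s = 4.
Compare values at every candidate in [1, 6]: f(1) = -3,  f(4) = -30,  f(6) = 2.
The minimum over the interval is -30, attained at s = 4.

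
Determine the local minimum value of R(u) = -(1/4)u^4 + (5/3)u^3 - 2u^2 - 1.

-19/12

R'(u) = -u^3 + 5u^2 - 4u. Setting R'(u) = 0 gives u ∈ {0, 1, 4}.
R''(u) = -3u^2 + 10u - 4. R''(0) = -4 < 0 ⇒ local maximum; R''(1) = 3 > 0 ⇒ local minimum; R''(4) = -12 < 0 ⇒ local maximum.
The local minimum is R(1) = -19/12.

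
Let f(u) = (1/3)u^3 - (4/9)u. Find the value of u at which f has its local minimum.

2/3

Critical points: f'(u) = u^2 - 4/9 vanishes at u = -2/3, 2/3.
Since f''(u) = 2u, we get f''(-2/3) = -4/3 < 0 ⇒ local maximum; f''(2/3) = 4/3 > 0 ⇒ local minimum.
So the local minimum value is f(2/3) = -16/81.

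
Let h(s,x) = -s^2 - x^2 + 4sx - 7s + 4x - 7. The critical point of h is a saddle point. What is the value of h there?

∂h/∂s = -2s + 4x - 7 = 0 and ∂h/∂x = 4s - 2x + 4 = 0, so (s, x) = (-1/6, 5/3).
The Hessian has h_{ss} = -2, h_{xx} = -2, h_{sx} = 4, giving D = -12 < 0, so the point is a saddle point.
h(-1/6, 5/3) = -37/12.

-37/12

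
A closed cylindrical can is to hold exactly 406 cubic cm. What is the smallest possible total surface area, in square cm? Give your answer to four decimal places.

With radius r and height h, πr²h = 406 so h = 406/(πr²), and S(r) = 2πr² + 2πrh = 2πr² + 2·406/r.
S'(r) = 4πr − 2·406/r² = 0 ⇒ r³ = 406/(2π), so r ≈ 4.0128 and h = 2r ≈ 8.0256.
S''(r) = 4π + 4·406/r³ > 0, so this is the minimum; S ≈ 303.5279.

303.5279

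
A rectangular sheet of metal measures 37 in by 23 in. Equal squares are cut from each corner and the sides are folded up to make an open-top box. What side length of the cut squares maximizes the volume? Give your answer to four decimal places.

4.6071

With cut size x, the volume is V(x) = x(37 − 2x)(23 − 2x) for 0 < x < 11.5.
V'(x) = 12x^2 − 240x + 851. Setting V'(x) = 0 gives x ≈ 4.6071 (the root in (0, 11.5)).
V''(x) = 24x − 240 is negative there, so this is the maximum; V ≈ 1764.7473.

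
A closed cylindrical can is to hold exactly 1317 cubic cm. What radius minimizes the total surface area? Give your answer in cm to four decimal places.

With radius r and height h, πr²h = 1317 so h = 1317/(πr²), and S(r) = 2πr² + 2πrh = 2πr² + 2·1317/r.
S'(r) = 4πr − 2·1317/r² = 0 ⇒ r³ = 1317/(2π), so r ≈ 5.9402 and h = 2r ≈ 11.8804.
S''(r) = 4π + 4·1317/r³ > 0, so this is the minimum; S ≈ 665.1277.

5.9402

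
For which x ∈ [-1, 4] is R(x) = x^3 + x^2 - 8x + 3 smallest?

4/3

Differentiating, R'(x) = 3x^2 + 2x - 8; whose only zero in [-1, 4] is x = 4/3.
Candidates: R(-1) = 11; R(4/3) = -95/27; R(4) = 51.
So the minimum is R(4/3) = -95/27.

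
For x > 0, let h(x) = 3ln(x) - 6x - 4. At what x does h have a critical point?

h'(x) = 3/x − 6 = 0 gives x = 1/2.
h''(x) = -3/x², which is negative for x > 0, so this is a local maximum.
h(1/2) = 3·ln(1/2) - 3 - 4 ≈ -9.0794.

1/2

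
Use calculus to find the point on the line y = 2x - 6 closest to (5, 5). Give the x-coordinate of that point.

27/5

Minimize D(x)^2 = (x - 5)^2 + (2x - 11)^2.
d/dx[D^2] = 2(x - 5) + 2·2·(2x - 11) = 0 ⇒ x = 27/5.
Then y = 24/5 and the distance is √(1/5) ≈ 0.4472.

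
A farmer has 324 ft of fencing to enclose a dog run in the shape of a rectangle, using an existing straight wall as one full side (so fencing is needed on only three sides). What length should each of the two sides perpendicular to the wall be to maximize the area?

Let the sides perpendicular to the wall have length x and the parallel side y, so 2x + y = 324 and the area is A = xy = x(324 − 2x).
A'(x) = 324 − 4x = 0 gives x = 81, and A''(x) = −4 < 0 confirms a maximum.
Then y = 324 − 2·81 = 162 and A = 13122.

81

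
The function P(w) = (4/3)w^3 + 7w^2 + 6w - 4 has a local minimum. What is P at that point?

-65/12

Critical points: P'(w) = 4w^2 + 14w + 6 vanishes at w = -3, -1/2.
Since P''(w) = 8w + 14, we get P''(-3) = -10 < 0 ⇒ local maximum; P''(-1/2) = 10 > 0 ⇒ local minimum.
So the local minimum value is P(-1/2) = -65/12.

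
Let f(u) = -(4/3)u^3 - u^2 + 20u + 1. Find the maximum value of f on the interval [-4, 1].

The derivative is -4u^2 - 2u + 20, whose only zero in [-4, 1] is u = -5/2.
Evaluating at the critical points and endpoints: f(-4) = -29/3; f(-5/2) = -413/12; f(1) = 56/3.
The maximum over the interval is 56/3, attained at u = 1.

56/3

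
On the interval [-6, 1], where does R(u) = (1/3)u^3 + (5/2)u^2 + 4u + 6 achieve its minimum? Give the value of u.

The derivative is u^2 + 5u + 4, which vanishes at u = -4 and u = -1.
Evaluating at the critical points and endpoints: R(-6) = 0,  R(-4) = 26/3,  R(-1) = 25/6,  R(1) = 77/6.
The minimum over the interval is 0, attained at u = -6.

-6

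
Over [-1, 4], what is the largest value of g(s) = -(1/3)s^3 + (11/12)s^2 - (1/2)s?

g'(s) = -s^2 + (11/6)s - 1/2, which vanishes at s = 1/3 and s = 3/2.
Candidates: g(-1) = 7/4; g(1/3) = -25/324; g(3/2) = 3/16; g(4) = -26/3.
The maximum over the interval is 7/4, attained at s = -1.

7/4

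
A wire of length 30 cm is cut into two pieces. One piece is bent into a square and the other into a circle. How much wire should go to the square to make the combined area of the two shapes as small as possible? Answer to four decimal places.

Let x be the length used for the square. Square side x/4; circle radius (30−x)/(2π).
A(x) = (x/4)² + π·((30−x)/(2π))² = x²/16 + (30−x)²/(4π) for 0 ≤ x ≤ 30. A'(x) = x/8 − (30−x)/(2π) = 0 gives x = 4·30/(π+4) ≈ 16.8030.
A'' = 1/8 + 1/(2π) > 0, so this gives the minimum combined area; x ≈ 16.8030 cm to the square.

16.8030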